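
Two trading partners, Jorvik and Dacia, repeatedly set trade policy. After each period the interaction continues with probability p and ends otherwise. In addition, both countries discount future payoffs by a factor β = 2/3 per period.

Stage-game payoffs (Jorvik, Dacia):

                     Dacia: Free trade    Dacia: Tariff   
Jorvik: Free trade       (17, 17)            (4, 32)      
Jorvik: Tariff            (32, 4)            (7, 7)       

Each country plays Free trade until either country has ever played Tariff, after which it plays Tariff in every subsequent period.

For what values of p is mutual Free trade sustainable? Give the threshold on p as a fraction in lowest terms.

9/10

With continuation probability p and discount β, the effective per-period discount factor is βp.
Grim-trigger IC: βp ≥ (32−17)/(32−7) = 3/5.
So p ≥ (3/5)/(2/3) = 9/10.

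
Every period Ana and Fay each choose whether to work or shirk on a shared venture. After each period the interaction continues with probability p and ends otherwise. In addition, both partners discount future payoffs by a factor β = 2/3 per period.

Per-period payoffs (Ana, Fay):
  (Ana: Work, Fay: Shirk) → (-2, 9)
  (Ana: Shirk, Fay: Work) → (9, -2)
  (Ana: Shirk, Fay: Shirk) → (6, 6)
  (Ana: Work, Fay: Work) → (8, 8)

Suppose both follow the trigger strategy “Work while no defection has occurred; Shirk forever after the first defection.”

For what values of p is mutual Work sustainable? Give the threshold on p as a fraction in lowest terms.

1/2

Expected continuation weight on next period's payoff is β·p = 2/3·p, which plays the role of the discount factor.
Cooperation requires 2/3·p ≥ (9−8)/(9−6) = 1/3, hence p ≥ 1/2.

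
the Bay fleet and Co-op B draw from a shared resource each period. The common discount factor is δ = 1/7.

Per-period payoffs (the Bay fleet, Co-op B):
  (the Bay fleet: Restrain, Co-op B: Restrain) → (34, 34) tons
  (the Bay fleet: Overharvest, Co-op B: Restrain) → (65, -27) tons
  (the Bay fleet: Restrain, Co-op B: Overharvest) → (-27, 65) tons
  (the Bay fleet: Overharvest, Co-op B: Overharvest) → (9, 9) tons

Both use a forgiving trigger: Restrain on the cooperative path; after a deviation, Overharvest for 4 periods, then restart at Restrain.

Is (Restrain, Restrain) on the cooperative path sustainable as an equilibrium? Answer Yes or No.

No

Comparing payoff streams over the 5 periods until play realigns: cooperate → 34(1+δ+…+δ^4); deviate → 65 + 9(δ+…+δ^4).
Cooperation is sustained iff (34−9)(δ+…+δ^4) ≥ 65−34.
δ+…+δ^4 = 1/7·(1−(1/7)^4)/(1−1/7) = 0.1666, and (65−34)/(34−9) = 1.2400.
0.1666 < 1.2400, so cooperation is not sustainable.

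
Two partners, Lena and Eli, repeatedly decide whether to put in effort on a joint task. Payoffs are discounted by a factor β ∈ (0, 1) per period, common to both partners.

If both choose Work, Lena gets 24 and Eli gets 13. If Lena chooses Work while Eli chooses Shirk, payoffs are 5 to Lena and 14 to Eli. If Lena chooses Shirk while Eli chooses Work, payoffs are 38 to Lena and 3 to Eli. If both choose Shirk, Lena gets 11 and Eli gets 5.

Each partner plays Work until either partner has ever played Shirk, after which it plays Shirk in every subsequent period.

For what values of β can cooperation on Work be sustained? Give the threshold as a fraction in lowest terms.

For Lena: deviation gain 38−24 = 14, per-period punishment loss 24−11 = 13. IC gives β ≥ 14/27.
For Eli: gain 1, loss 8 per period, so β ≥ 1/9.
The tighter constraint is Lena's, so cooperation needs β ≥ 14/27.

14/27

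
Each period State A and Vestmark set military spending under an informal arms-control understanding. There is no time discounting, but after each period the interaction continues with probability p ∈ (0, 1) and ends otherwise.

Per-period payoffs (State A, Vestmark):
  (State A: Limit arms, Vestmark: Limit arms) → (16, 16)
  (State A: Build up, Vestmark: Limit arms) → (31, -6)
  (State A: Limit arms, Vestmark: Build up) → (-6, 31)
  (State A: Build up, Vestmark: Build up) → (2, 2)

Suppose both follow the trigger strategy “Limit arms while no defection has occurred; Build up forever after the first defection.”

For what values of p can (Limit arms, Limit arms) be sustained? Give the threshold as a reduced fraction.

15/29

With no time discounting, the continuation probability p plays the role of the discount factor.
Grim-trigger IC: 16/(1−p) ≥ 31 + 2p/(1−p) ⇒ p ≥ (31−16)/(31−2) = 15/29.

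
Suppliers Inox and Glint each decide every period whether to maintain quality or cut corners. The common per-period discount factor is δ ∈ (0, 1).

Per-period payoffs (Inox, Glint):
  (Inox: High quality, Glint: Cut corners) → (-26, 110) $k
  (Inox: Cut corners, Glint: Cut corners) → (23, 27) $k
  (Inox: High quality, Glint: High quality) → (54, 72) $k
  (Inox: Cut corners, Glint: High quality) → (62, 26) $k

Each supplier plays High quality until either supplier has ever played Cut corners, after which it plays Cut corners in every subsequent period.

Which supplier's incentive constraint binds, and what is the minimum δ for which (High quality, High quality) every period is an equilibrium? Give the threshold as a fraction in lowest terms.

Inox's threshold: (62−54)/(62−23) = 8/39.
Glint's threshold: (110−72)/(110−27) = 38/83.
8/39 < 38/83, so Glint binds and δ* = 38/83.

Glint; δ ≥ 38/83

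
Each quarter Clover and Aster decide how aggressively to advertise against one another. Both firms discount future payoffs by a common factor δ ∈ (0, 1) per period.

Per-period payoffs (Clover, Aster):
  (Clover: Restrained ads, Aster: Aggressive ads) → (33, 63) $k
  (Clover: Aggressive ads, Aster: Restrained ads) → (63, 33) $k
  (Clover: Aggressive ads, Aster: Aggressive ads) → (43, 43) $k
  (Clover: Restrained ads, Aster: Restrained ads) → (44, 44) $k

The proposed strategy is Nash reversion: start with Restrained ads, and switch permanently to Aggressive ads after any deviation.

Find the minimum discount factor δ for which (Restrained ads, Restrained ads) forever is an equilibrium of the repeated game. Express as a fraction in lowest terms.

19/20

Under grim trigger the critical discount factor is (T−C)/(T−P) with T = 63, C = 44, P = 43.
δ* = (63−44)/(63−43) = 19/20.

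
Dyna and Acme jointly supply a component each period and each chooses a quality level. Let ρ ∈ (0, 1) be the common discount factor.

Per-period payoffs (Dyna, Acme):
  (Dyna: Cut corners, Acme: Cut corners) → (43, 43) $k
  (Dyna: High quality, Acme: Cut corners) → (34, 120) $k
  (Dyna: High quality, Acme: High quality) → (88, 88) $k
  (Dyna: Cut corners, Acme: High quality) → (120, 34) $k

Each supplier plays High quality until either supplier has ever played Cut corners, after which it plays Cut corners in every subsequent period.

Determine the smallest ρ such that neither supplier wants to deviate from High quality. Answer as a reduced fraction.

32/77

One-period gain from deviating is 120 − 88 = 32. The loss is 88 − 43 = 45 in every subsequent period, with present value 45·ρ/(1−ρ).
Deviation is unprofitable when 45·ρ/(1−ρ) ≥ 32, i.e. ρ/(1−ρ) ≥ 32/45.
Equivalently ρ ≥ 32/(32+45) = 32/77.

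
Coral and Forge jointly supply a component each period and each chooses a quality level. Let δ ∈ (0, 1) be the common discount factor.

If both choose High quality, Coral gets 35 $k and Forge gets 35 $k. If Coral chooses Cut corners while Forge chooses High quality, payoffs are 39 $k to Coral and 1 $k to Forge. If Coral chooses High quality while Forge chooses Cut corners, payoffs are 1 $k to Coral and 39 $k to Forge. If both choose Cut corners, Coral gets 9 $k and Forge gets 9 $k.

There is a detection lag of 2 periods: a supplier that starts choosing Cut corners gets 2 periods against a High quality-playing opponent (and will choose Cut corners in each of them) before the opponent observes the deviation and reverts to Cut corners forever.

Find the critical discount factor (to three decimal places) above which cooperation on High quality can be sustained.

0.365

Deviating for the 2 undetected periods gains 39−35 = 4 per period over cooperation, then loses 35−9 = 26 per period forever once punishment starts.
Gain: 4(1 + δ + … + δ^1); loss: 26·δ^2/(1−δ).
No profitable deviation ⇔ 4(1−δ^2) ≤ 26·δ^2, i.e. δ^2 ≥ 4/(4+26) = 2/15.
Hence δ ≥ (2/15)^(1/2) ≈ 0.365.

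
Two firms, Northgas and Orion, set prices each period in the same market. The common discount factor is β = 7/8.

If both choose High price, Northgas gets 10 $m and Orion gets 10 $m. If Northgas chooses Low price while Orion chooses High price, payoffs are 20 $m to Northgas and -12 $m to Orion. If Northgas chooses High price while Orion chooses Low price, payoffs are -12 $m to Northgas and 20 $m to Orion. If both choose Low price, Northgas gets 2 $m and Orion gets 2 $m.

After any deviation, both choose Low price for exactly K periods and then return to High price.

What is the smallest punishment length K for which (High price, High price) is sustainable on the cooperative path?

Need Σ_{k=1}^{K} β^k ≥ (20−10)/(10−2) = 1.2500 at β = 7/8.
At K = 1 the sum is 0.8750 < 1.2500; at K = 2 it is 1.6406 ≥ 1.2500.
So the minimum punishment length is K = 2.

2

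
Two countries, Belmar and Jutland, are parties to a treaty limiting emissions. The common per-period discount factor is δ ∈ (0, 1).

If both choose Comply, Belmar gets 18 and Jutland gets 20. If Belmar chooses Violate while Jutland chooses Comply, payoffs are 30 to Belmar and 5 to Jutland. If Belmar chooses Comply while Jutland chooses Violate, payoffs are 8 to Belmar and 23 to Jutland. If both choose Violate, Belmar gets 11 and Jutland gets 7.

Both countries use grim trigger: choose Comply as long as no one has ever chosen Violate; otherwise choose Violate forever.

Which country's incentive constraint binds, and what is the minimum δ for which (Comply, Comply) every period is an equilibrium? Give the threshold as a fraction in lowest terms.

Belmar; δ ≥ 12/19

Belmar: cooperation gives 18 each period; deviation gives 30 once then 11 forever.
  18/(1−δ) ≥ 30 + 11δ/(1−δ) ⇒ δ ≥ 12/19.
Jutland: cooperation gives 20 each period; deviation gives 23 once then 7 forever.
  δ ≥ 3/16.
Both must hold, so the binding constraint is Belmar's: δ ≥ 12/19.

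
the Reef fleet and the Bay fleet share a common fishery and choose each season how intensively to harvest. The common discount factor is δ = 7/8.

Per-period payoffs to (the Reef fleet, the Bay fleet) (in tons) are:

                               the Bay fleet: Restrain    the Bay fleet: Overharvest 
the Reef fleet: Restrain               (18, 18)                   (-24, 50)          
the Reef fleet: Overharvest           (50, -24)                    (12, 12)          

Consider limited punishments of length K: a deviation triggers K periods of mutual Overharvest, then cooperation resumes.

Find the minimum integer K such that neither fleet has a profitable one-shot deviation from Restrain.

IC: δ(1−δ^K)/(1−δ) ≥ (50−18)/(18−12) = 16/3.
With δ = 7/8: need 1 − δ^K ≥ 16/3·(1−7/8)/(7/8), i.e. δ^K ≤ 0.2381.
Since (7/8)^10 = 0.2631 and (7/8)^11 = 0.2302, the smallest such K is 11.

11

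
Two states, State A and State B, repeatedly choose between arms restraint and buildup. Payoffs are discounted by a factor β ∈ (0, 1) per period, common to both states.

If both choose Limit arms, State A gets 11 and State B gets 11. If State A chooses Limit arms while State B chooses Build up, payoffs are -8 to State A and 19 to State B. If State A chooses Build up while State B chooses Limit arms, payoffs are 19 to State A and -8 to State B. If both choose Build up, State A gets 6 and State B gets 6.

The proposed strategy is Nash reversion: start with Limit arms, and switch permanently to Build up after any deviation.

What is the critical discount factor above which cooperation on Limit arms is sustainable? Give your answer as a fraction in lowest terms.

8/13

One-period gain from deviating is 19 − 11 = 8. The loss is 11 − 6 = 5 in every subsequent period, with present value 5·β/(1−β).
Deviation is unprofitable when 5·β/(1−β) ≥ 8, i.e. β/(1−β) ≥ 8/5.
Equivalently β ≥ 8/(8+5) = 8/13.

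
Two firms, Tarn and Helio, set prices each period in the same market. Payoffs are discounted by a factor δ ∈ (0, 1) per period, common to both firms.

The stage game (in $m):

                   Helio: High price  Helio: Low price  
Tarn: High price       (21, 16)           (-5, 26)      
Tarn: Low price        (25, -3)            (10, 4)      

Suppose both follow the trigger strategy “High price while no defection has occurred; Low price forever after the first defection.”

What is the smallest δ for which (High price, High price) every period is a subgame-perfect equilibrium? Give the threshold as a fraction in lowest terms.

5/11

Tarn: cooperation gives 21 each period; deviation gives 25 once then 10 forever.
  21/(1−δ) ≥ 25 + 10δ/(1−δ) ⇒ δ ≥ 4/15.
Helio: cooperation gives 16 each period; deviation gives 26 once then 4 forever.
  δ ≥ 10/22 = 5/11.
Both must hold, so the binding constraint is Helio's: δ ≥ 5/11.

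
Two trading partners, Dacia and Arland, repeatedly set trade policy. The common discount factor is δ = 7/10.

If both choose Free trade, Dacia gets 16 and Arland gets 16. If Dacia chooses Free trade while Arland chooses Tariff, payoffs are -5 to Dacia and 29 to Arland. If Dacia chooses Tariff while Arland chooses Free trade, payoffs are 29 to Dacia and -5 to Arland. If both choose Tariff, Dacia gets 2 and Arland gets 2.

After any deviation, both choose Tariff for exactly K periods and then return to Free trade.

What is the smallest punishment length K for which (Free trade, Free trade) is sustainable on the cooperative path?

Need Σ_{k=1}^{K} δ^k ≥ (29−16)/(16−2) = 0.9286 at δ = 7/10.
At K = 1 the sum is 0.7000 < 0.9286; at K = 2 it is 1.1900 ≥ 0.9286.
So the minimum punishment length is K = 2.

2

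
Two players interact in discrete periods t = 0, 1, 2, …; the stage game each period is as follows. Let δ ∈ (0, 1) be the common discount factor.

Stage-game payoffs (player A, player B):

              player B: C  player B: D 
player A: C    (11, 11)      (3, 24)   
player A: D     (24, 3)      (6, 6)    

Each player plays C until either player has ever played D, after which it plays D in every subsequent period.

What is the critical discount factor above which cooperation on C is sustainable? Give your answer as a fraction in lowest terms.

Cooperation forever yields 11 each period: 11/(1−δ).
Deviating yields 24 once, then 6 forever: 24 + 6δ/(1−δ).
No profitable deviation requires 11/(1−δ) ≥ 24 + 6δ/(1−δ).
Multiplying by (1−δ): 11 ≥ 24(1−δ) + 6δ = 24 − 18δ.
So 18δ ≥ 13, i.e. δ ≥ 13/18.

13/18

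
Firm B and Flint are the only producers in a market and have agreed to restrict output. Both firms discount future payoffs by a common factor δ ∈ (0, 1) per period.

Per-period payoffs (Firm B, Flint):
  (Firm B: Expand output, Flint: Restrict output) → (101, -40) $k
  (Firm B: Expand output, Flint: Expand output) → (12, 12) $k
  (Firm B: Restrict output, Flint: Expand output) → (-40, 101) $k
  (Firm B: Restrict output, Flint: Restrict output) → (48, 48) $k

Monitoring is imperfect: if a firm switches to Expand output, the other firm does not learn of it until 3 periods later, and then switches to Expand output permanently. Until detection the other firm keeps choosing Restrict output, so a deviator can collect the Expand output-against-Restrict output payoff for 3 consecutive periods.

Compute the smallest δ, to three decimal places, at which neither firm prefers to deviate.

A deviator earns 101 for 3 periods, then 12 forever; cooperating earns 48 forever. Multiplying the IC by (1−δ):
48 ≥ 101(1−δ^3) + 12δ^3, so 89·δ^3 ≥ 53 and δ^3 ≥ 53/89.
δ ≥ (53/89)^(1/3) ≈ 0.841.

0.841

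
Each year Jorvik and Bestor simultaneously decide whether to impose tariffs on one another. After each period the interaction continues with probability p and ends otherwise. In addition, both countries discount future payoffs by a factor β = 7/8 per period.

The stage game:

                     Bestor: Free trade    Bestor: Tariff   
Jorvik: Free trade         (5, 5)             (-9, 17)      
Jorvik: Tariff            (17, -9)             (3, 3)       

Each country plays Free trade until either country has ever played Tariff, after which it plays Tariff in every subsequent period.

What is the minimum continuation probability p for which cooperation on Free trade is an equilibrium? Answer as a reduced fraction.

With continuation probability p and discount β, the effective per-period discount factor is βp.
Grim-trigger IC: βp ≥ (17−5)/(17−3) = 6/7.
So p ≥ (6/7)/(7/8) = 48/49.

48/49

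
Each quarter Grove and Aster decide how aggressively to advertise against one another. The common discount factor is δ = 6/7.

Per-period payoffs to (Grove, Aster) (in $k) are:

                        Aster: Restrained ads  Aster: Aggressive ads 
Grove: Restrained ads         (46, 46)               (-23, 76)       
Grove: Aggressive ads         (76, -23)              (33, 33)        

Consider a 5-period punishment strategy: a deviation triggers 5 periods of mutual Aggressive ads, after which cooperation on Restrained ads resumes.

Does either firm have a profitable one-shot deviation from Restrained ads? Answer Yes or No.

A one-shot deviation gives 76 now, then 33 for 5 periods, then back to 46.
Gain from deviating: (76−46) today; loss: (46−33) in each of the next 5 periods.
No-deviation condition: (46−33)(δ+…+δ^5) ≥ 76−46, i.e. δ+…+δ^5 ≥ 30/13.
At δ = 6/7: δ+…+δ^5 = 3.2240 ≥ 2.3077.
So cooperation is sustainable.

No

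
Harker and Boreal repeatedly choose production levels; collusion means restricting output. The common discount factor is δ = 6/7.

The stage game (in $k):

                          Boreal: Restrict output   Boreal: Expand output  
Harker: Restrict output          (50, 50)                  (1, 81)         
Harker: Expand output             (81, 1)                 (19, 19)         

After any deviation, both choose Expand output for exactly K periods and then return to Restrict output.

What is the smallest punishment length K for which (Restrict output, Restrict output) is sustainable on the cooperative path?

Need Σ_{k=1}^{K} δ^k ≥ (81−50)/(50−19) = 1.0000 at δ = 6/7.
At K = 1 the sum is 0.8571 < 1.0000; at K = 2 it is 1.5918 ≥ 1.0000.
So the minimum punishment length is K = 2.

2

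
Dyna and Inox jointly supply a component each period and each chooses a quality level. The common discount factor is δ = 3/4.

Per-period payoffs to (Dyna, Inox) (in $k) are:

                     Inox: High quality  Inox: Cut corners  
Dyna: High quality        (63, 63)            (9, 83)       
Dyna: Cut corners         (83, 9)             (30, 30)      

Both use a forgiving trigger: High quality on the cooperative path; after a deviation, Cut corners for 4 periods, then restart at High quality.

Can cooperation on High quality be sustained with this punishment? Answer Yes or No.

IC: δ+…+δ^4 ≥ (83−63)/(63−30) = 20/33.
At δ = 3/4: partial sum = 2.0508 ≥ 0.6061. Cooperation sustainable.

Yes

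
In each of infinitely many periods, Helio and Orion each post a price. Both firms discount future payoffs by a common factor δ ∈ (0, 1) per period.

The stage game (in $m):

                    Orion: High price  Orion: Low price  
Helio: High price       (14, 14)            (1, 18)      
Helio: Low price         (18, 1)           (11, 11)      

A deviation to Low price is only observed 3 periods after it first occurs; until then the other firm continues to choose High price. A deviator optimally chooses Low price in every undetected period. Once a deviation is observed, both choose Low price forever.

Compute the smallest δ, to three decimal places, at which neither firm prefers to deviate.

0.830

Deviating for the 3 undetected periods gains 18−14 = 4 per period over cooperation, then loses 14−11 = 3 per period forever once punishment starts.
Gain: 4(1 + δ + … + δ^2); loss: 3·δ^3/(1−δ).
No profitable deviation ⇔ 4(1−δ^3) ≤ 3·δ^3, i.e. δ^3 ≥ 4/(4+3) = 4/7.
Hence δ ≥ (4/7)^(1/3) ≈ 0.830.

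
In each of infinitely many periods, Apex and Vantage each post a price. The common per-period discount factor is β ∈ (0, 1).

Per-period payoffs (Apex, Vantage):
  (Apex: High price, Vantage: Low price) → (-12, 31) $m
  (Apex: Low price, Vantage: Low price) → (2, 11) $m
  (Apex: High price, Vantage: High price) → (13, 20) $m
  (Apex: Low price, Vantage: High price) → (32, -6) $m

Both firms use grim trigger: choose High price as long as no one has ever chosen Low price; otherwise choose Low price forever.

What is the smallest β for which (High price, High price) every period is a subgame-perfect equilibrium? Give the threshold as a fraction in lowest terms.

Apex: cooperation gives 13 each period; deviation gives 32 once then 2 forever.
  13/(1−β) ≥ 32 + 2β/(1−β) ⇒ β ≥ 19/30.
Vantage: cooperation gives 20 each period; deviation gives 31 once then 11 forever.
  β ≥ 11/20.
Both must hold, so the binding constraint is Apex's: β ≥ 19/30.

19/30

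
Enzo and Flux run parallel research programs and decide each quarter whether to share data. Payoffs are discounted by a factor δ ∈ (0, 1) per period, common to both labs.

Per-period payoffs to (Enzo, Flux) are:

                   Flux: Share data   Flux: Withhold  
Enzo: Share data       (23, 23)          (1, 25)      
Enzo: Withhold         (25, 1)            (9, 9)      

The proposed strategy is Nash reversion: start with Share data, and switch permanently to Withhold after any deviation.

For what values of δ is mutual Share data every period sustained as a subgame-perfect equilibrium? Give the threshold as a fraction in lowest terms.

1/8

Cooperation forever yields 23 each period: 23/(1−δ).
Deviating yields 25 once, then 9 forever: 25 + 9δ/(1−δ).
No profitable deviation requires 23/(1−δ) ≥ 25 + 9δ/(1−δ).
Multiplying by (1−δ): 23 ≥ 25(1−δ) + 9δ = 25 − 16δ.
So 16δ ≥ 2, i.e. δ ≥ 2/16 = 1/8.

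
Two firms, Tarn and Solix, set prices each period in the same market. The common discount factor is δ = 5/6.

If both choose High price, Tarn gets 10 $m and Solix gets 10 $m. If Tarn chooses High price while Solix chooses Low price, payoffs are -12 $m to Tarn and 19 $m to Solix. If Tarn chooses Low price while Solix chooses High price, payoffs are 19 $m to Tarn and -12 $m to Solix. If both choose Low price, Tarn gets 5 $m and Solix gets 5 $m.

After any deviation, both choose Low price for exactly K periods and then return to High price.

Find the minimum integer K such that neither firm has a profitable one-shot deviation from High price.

3

Need Σ_{k=1}^{K} δ^k ≥ (19−10)/(10−5) = 1.8000 at δ = 5/6.
At K = 2 the sum is 1.5278 < 1.8000; at K = 3 it is 2.1065 ≥ 1.8000.
So the minimum punishment length is K = 3.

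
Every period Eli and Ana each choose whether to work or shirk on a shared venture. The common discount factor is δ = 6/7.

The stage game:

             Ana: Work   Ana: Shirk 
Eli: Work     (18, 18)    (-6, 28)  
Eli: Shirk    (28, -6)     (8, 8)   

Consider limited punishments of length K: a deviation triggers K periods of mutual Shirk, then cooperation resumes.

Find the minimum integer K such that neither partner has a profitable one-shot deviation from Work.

2

No profitable deviation requires (18−8)(δ+…+δ^K) ≥ 28−18, i.e. δ+…+δ^K ≥ 1 ≈ 1.0000.
With δ = 6/7, the partial sums are K=1: 0.8571, K=2: 1.5918.
K = 2 is the first length at which the sum reaches 1.0000.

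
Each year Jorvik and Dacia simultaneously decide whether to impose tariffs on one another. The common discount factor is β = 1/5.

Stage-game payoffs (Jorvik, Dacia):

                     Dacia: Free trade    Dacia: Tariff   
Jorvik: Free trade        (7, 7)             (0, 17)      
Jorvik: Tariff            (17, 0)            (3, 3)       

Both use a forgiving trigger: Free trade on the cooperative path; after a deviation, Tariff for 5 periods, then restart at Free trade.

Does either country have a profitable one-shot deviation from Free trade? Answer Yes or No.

Yes

A one-shot deviation gives 17 now, then 3 for 5 periods, then back to 7.
Gain from deviating: (17−7) today; loss: (7−3) in each of the next 5 periods.
No-deviation condition: (7−3)(β+…+β^5) ≥ 17−7, i.e. β+…+β^5 ≥ 5/2.
At β = 1/5: β+…+β^5 = 0.2499 < 2.5000.
So cooperation is not sustainable.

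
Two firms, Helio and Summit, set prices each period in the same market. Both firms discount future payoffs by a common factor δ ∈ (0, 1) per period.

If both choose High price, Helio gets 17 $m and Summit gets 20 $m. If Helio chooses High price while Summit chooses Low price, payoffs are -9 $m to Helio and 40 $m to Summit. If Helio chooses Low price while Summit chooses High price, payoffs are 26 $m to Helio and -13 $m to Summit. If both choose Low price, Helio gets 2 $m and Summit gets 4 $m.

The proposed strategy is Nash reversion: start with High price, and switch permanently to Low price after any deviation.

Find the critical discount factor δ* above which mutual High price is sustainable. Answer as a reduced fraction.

Helio: cooperation gives 17 each period; deviation gives 26 once then 2 forever.
  17/(1−δ) ≥ 26 + 2δ/(1−δ) ⇒ δ ≥ 9/24 = 3/8.
Summit: cooperation gives 20 each period; deviation gives 40 once then 4 forever.
  δ ≥ 20/36 = 5/9.
Both must hold, so the binding constraint is Summit's: δ ≥ 5/9.

5/9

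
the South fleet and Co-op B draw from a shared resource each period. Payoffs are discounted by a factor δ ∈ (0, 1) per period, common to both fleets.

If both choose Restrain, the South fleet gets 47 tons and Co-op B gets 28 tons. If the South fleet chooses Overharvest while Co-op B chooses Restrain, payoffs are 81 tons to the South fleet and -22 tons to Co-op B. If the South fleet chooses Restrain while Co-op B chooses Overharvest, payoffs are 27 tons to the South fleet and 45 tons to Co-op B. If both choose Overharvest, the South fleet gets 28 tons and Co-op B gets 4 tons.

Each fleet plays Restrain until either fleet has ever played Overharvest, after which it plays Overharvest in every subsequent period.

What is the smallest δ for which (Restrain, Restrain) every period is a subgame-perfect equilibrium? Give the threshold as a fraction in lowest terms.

34/53

the South fleet: cooperation gives 47 each period; deviation gives 81 once then 28 forever.
  47/(1−δ) ≥ 81 + 28δ/(1−δ) ⇒ δ ≥ 34/53.
Co-op B: cooperation gives 28 each period; deviation gives 45 once then 4 forever.
  δ ≥ 17/41.
Both must hold, so the binding constraint is the South fleet's: δ ≥ 34/53.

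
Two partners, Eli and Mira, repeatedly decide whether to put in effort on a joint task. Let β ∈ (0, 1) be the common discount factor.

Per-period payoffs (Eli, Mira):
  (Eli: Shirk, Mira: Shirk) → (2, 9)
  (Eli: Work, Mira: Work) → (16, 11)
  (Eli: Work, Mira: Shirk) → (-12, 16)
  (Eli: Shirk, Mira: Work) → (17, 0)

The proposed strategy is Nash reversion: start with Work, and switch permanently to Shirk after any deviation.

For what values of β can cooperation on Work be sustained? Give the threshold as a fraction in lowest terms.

5/7

Eli's threshold: (17−16)/(17−2) = 1/15.
Mira's threshold: (16−11)/(16−9) = 5/7.
1/15 < 5/7, so Mira binds and β* = 5/7.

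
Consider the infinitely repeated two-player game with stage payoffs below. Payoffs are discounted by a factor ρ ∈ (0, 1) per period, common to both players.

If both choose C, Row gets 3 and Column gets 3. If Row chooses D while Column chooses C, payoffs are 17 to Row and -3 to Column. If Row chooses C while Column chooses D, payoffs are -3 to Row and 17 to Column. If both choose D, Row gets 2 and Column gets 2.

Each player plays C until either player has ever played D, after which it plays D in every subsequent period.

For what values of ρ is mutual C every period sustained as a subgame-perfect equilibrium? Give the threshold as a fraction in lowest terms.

Cooperation forever yields 3 each period: 3/(1−ρ).
Deviating yields 17 once, then 2 forever: 17 + 2ρ/(1−ρ).
No profitable deviation requires 3/(1−ρ) ≥ 17 + 2ρ/(1−ρ).
Multiplying by (1−ρ): 3 ≥ 17(1−ρ) + 2ρ = 17 − 15ρ.
So 15ρ ≥ 14, i.e. ρ ≥ 14/15.

14/15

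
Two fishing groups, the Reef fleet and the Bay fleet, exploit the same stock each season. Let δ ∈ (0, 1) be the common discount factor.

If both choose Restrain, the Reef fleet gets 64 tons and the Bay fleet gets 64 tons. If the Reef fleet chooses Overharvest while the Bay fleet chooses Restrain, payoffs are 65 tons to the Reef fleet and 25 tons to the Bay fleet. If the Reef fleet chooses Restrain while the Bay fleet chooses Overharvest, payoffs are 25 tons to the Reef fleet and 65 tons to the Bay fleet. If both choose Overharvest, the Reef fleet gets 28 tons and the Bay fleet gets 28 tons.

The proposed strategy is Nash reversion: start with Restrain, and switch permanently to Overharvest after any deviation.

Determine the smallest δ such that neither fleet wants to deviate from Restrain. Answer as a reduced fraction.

1/37

Cooperation forever yields 64 each period: 64/(1−δ).
Deviating yields 65 once, then 28 forever: 65 + 28δ/(1−δ).
No profitable deviation requires 64/(1−δ) ≥ 65 + 28δ/(1−δ).
Multiplying by (1−δ): 64 ≥ 65(1−δ) + 28δ = 65 − 37δ.
So 37δ ≥ 1, i.e. δ ≥ 1/37.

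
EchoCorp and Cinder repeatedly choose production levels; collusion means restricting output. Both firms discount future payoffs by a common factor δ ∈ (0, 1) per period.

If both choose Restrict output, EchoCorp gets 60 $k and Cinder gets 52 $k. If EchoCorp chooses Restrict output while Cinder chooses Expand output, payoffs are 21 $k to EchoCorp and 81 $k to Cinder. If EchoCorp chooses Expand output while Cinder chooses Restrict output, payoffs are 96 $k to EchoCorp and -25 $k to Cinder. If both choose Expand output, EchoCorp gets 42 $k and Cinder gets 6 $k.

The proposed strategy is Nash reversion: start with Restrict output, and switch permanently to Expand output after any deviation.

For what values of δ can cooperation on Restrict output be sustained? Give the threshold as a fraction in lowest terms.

For EchoCorp: deviation gain 96−60 = 36, per-period punishment loss 60−42 = 18. IC gives δ ≥ 36/54 = 2/3.
For Cinder: gain 29, loss 46 per period, so δ ≥ 29/75.
The tighter constraint is EchoCorp's, so cooperation needs δ ≥ 2/3.

2/3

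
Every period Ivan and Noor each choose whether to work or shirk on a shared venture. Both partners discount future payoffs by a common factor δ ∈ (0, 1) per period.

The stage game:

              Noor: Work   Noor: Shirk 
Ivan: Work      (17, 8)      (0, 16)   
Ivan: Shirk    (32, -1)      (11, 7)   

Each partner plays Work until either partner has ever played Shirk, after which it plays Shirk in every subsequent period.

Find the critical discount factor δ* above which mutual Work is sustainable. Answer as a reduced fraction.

For Ivan: deviation gain 32−17 = 15, per-period punishment loss 17−11 = 6. IC gives δ ≥ 15/21 = 5/7.
For Noor: gain 8, loss 1 per period, so δ ≥ 8/9.
The tighter constraint is Noor's, so cooperation needs δ ≥ 8/9.

8/9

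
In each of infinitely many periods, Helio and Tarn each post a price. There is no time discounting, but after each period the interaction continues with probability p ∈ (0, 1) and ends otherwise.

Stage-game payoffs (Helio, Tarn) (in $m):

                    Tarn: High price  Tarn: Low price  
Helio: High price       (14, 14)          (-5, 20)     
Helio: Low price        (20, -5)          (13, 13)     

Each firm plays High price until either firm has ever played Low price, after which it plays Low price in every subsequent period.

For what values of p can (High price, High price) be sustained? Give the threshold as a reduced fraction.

Expected cooperation value is 14 + p·14 + p²·14 + … = 14/(1−p); deviation gives 20 + p·13/(1−p).
14 ≥ 20(1−p) + 13p ⇒ 7p ≥ 6 ⇒ p ≥ 6/7.

6/7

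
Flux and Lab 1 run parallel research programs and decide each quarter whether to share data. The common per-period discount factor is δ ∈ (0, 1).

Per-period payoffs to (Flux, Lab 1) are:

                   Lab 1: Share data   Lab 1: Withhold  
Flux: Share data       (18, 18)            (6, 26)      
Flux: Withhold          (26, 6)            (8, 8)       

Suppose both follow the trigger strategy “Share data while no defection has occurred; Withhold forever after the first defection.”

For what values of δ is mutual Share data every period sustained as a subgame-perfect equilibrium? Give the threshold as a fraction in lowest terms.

18/(1−δ) ≥ 26 + 8δ/(1−δ)
18 ≥ 26 − 18δ
δ ≥ 8/18 = 4/9.

4/9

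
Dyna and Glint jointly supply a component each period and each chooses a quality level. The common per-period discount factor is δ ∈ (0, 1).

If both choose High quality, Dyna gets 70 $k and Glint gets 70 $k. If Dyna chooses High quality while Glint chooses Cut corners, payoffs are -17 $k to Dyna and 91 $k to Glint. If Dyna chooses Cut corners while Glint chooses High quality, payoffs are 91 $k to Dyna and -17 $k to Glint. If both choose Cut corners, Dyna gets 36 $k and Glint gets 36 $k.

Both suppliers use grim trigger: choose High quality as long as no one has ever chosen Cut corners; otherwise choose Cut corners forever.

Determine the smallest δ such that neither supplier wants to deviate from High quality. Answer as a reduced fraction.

Under grim trigger the critical discount factor is (T−C)/(T−P) with T = 91, C = 70, P = 36.
δ* = (91−70)/(91−36) = 21/55.

21/55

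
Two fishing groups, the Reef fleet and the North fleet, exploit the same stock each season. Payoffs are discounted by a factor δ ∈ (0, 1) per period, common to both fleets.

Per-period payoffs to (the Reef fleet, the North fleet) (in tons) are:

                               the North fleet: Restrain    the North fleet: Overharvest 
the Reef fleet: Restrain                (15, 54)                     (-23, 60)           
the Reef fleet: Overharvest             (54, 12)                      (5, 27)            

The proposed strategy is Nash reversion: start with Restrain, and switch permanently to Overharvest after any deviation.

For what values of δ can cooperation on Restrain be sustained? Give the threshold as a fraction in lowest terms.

39/49

the Reef fleet: cooperation gives 15 each period; deviation gives 54 once then 5 forever.
  15/(1−δ) ≥ 54 + 5δ/(1−δ) ⇒ δ ≥ 39/49.
the North fleet: cooperation gives 54 each period; deviation gives 60 once then 27 forever.
  δ ≥ 6/33 = 2/11.
Both must hold, so the binding constraint is the Reef fleet's: δ ≥ 39/49.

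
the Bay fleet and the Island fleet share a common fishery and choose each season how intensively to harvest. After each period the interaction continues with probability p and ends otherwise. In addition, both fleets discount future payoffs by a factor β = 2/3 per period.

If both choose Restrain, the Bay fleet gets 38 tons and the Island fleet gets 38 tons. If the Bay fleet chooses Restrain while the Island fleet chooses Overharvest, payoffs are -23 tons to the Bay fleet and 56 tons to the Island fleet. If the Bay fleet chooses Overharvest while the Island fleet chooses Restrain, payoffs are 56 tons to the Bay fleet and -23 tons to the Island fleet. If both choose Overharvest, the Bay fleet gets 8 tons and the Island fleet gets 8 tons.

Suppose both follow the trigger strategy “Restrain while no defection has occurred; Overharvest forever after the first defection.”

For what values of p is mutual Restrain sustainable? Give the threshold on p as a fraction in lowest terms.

9/16

Expected continuation weight on next period's payoff is β·p = 2/3·p, which plays the role of the discount factor.
Cooperation requires 2/3·p ≥ (56−38)/(56−8) = 3/8, hence p ≥ 9/16.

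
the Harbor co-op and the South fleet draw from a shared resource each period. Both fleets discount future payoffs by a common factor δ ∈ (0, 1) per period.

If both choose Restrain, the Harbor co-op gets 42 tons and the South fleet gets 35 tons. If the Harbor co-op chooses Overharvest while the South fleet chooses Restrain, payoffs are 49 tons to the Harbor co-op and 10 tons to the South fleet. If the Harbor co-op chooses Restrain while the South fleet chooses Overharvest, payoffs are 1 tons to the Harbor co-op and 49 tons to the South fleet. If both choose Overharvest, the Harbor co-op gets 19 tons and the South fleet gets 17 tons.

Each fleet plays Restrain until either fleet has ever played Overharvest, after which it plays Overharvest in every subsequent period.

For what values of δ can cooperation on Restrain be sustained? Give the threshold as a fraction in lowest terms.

7/16

the Harbor co-op: cooperation gives 42 each period; deviation gives 49 once then 19 forever.
  42/(1−δ) ≥ 49 + 19δ/(1−δ) ⇒ δ ≥ 7/30.
the South fleet: cooperation gives 35 each period; deviation gives 49 once then 17 forever.
  δ ≥ 14/32 = 7/16.
Both must hold, so the binding constraint is the South fleet's: δ ≥ 7/16.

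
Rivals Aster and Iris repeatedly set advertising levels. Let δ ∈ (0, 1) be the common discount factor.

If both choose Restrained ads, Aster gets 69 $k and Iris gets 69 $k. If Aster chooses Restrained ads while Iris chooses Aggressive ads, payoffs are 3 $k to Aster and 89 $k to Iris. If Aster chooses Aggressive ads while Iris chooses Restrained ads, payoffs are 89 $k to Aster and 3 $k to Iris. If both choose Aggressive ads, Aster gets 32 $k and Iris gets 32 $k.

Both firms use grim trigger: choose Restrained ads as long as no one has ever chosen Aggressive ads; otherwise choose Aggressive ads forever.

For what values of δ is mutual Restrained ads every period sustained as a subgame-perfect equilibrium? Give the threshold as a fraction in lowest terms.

20/57

Under grim trigger the critical discount factor is (T−C)/(T−P) with T = 89, C = 69, P = 32.
δ* = (89−69)/(89−32) = 20/57.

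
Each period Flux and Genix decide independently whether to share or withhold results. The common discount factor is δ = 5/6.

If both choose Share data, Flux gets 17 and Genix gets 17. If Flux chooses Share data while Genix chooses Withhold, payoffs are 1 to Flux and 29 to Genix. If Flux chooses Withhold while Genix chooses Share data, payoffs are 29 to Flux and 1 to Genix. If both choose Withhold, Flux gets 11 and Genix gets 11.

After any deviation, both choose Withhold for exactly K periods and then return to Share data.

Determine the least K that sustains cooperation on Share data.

3

IC: δ(1−δ^K)/(1−δ) ≥ (29−17)/(17−11) = 2.
With δ = 5/6: need 1 − δ^K ≥ 2·(1−5/6)/(5/6), i.e. δ^K ≤ 0.6000.
Since (5/6)^2 = 0.6944 and (5/6)^3 = 0.5787, the smallest such K is 3.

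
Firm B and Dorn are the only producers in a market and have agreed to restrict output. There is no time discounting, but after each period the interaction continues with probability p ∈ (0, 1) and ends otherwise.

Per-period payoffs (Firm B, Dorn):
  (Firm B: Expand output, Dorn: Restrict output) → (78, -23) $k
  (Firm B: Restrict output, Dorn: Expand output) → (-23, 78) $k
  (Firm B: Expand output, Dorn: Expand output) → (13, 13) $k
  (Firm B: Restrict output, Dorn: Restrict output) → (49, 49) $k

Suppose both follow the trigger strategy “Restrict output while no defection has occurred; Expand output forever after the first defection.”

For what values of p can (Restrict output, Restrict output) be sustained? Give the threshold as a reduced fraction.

Expected cooperation value is 49 + p·49 + p²·49 + … = 49/(1−p); deviation gives 78 + p·13/(1−p).
49 ≥ 78(1−p) + 13p ⇒ 65p ≥ 29 ⇒ p ≥ 29/65.

29/65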